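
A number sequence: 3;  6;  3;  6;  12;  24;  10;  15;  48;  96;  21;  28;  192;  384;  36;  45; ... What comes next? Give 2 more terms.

Reading positions in blocks of 4 reveals the pattern AABB — 2 tracks woven together.
Track A: 3, 6, 12, 24, 48, 96, 192, 384 (multiplying by 2 each time).
Track B: 3, 6, 10, 15, 21, 28, 36, 45 (triangular numbers starting at T_2).
Position 17 → track A, term 9 = 768.
Term 18 comes from track A (its 10th entry): 1536.

768, 1536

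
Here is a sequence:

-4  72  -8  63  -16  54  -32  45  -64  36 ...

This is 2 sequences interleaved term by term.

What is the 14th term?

18

Taking every 2nd term gives 2 separate tracks.
Track A: -4, -8, -16, -32, -64 — a geometric progression (common ratio 2).
Track B: 72, 63, 54, 45, 36 — linear: a_n = 81 − 9·n.
Term 14 comes from track B (its 7th entry): 18.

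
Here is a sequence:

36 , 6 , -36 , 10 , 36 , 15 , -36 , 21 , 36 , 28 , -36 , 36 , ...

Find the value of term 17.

36

The terms cycle through 2 interleaved subsequences.
Stream A = 36, -36, 36, -36, 36, -36: oscillating between 36 and -36.
Stream B = 6, 10, 15, 21, 28, 36: triangular numbers starting at T_3.
Position 17 falls in stream A as its term 9, giving 36.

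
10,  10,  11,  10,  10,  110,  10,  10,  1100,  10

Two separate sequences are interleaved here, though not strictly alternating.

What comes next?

Positions follow the repeating pattern AAB; grouping by letter gives 2 tracks.
Track A: 10, 10, 10, 10, 10, 10, 10. The constant sequence 10.
Track B: 11, 110, 1100. Multiplying by 10 each time.
The 11th slot belongs to track A; its 8th term is 10.

10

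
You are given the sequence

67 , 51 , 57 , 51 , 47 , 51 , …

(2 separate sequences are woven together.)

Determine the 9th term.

27

Positions 1, 3, 5, … form one subsequence and positions 2, 4, 6, … form another.
Track A: 67, 57, 47 (arithmetic, step −10).
Track B: 51, 51, 51 (always 51).
The 9th slot belongs to track A; its 5th term is 27.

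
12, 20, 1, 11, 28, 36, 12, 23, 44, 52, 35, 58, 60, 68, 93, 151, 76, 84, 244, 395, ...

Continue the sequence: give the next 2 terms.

The slot pattern repeats as AABB (period 4), so there are 2 interleaved tracks.
Stream A is 12, 20, 28, 36, 44, 52, 60, 68, 76, 84, which is adding 8 each time.
Stream B is 1, 11, 12, 23, 35, 58, 93, 151, 244, 395, which is each term equals the sum of the previous two.
Position 21 falls in stream A as its term 11, giving 92.
Position 22 → stream A, term 12 = 100.

92, 100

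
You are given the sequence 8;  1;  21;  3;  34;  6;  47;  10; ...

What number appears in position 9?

60

Split by position mod 2 into 2 tracks.
Track A: 8, 21, 34, 47. Linear: a_n = -5 + 13·n.
Track B: 1, 3, 6, 10. The triangular numbers T_1, T_2, ….
Position 9 → track A, term 5 = 60.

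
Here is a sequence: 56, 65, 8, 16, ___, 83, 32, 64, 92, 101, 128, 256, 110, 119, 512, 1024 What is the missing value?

74

Positions follow the repeating pattern AABB; grouping by letter gives 2 tracks.
Subsequence A is 56, 65, ?, 83, 92, 101, 110, 119, which is arithmetic, step +9.
Subsequence B is 8, 16, 32, 64, 128, 256, 512, 1024, which is powers 2^3, 2^4, 2^5, ….
Subsequence A's pattern makes the blank 74.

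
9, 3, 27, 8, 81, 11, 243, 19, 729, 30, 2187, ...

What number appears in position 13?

Odd-indexed and even-indexed terms follow separate rules.
Track A: 9, 27, 81, 243, 729, 2187 — powers 3^2, 3^3, 3^4, ….
Track B: 3, 8, 11, 19, 30 — a Fibonacci-like recurrence a_n = a_{n-1} + a_{n-2}.
Position 13 → track A, term 7 = 6561.

6561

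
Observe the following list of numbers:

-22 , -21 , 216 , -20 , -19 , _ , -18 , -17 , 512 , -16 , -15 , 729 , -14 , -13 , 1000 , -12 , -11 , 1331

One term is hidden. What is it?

Positions follow the repeating pattern AAB; grouping by letter gives 2 tracks.
Subsequence A = -22, -21, -20, -19, -18, -17, -16, -15, -14, -13, -12, -11: arithmetic, step +1.
Subsequence B = 216, ?, 512, 729, 1000, 1331: the cubes 6³, 7³, 8³, ….
Subsequence B's pattern makes the blank 343.

343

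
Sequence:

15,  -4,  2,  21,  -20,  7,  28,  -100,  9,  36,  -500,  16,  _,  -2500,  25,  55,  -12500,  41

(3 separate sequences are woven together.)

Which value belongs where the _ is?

Split by position mod 3 into 3 tracks.
Track A is 15, 21, 28, 36, ?, 55, which is triangular numbers starting at T_5.
Track B is -4, -20, -100, -500, -2500, -12500, which is geometric, ×5 each step.
Track C is 2, 7, 9, 16, 25, 41, which is Fibonacci-style (each term is the sum of the two before it).
Filling track A at index 5 by its rule yields 45.

45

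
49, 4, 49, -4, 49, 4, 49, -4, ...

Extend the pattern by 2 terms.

Positions 1, 3, 5, … form one subsequence and positions 2, 4, 6, … form another.
Track A: 49, 49, 49, 49 (the constant sequence 49).
Track B: 4, -4, 4, -4 (alternating ±4).
The 9th slot belongs to track A; its 5th term is 49.
Position 10 → track B, term 5 = 4.

49, 4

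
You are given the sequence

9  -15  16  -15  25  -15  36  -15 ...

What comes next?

49

Positions 1, 3, 5, … form one subsequence and positions 2, 4, 6, … form another.
Stream A: 9, 16, 25, 36. Consecutive squares n² from n = 3.
Stream B: -15, -15, -15, -15. Always -15.
Position 9 → stream A, term 5 = 49.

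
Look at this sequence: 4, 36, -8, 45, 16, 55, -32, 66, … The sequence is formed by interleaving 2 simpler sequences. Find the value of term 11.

-128

The terms cycle through 2 interleaved subsequences.
Subsequence A is 4, -8, 16, -32, which is geometric, ×-2 each step.
Subsequence B is 36, 45, 55, 66, which is triangular numbers starting at T_8.
Term 11 comes from subsequence A (its 6th entry): -128.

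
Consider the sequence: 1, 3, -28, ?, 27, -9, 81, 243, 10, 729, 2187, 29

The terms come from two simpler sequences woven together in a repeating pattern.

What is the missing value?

Positions follow the repeating pattern AAB; grouping by letter gives 2 tracks.
Track A = 1, 3, ?, 27, 81, 243, 729, 2187: powers 3^0, 3^1, 3^2, ….
Track B = -28, -9, 10, 29: arithmetic, step +19.
So the missing entry in track A is 9.

9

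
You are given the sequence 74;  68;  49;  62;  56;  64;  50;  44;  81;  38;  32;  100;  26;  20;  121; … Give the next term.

14

Reading positions in blocks of 3 reveals the pattern AAB — 2 tracks woven together.
Subsequence A: 74, 68, 62, 56, 50, 44, 38, 32, 26, 20. Arithmetic with common difference −6.
Subsequence B: 49, 64, 81, 100, 121. Perfect squares starting at 7².
Position 16 falls in subsequence A as its term 11, giving 14.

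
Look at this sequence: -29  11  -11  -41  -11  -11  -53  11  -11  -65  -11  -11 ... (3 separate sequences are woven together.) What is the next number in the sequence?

-77

Split by position mod 3 into 3 tracks.
Track A is -29, -41, -53, -65, which is arithmetic, step −12.
Track B is 11, -11, 11, -11, which is alternating ±11.
Track C is -11, -11, -11, -11, which is the constant sequence -11.
The 13th slot belongs to track A; its 5th term is -77.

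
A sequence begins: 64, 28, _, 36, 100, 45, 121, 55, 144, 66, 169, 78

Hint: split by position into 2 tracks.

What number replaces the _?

81

Positions 1, 3, 5, … form one subsequence and positions 2, 4, 6, … form another.
Track A: 64, ?, 100, 121, 144, 169. The squares 8², 9², 10², ….
Track B: 28, 36, 45, 55, 66, 78. The triangular numbers T_7, T_8, ….
Filling track A at index 2 by its rule yields 81.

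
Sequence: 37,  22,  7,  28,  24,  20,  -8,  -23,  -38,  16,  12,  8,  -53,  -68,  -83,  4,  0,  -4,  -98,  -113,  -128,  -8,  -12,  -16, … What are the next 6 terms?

Reading positions in blocks of 6 reveals the pattern AAABBB — 2 tracks woven together.
Track A: 37, 22, 7, -8, -23, -38, -53, -68, -83, -98, -113, -128 — arithmetic, step −15.
Track B: 28, 24, 20, 16, 12, 8, 4, 0, -4, -8, -12, -16 — linear: a_n = 32 − 4·n.
Term 25 comes from track A (its 13th entry): -143.
Position 26 falls in track A as its term 14, giving -158.
Term 27 comes from track A (its 15th entry): -173.
Position 28 → track B, term 13 = -20.
Term 29 comes from track B (its 14th entry): -24.
Position 30 → track B, term 15 = -28.

-143, -158, -173, -20, -24, -28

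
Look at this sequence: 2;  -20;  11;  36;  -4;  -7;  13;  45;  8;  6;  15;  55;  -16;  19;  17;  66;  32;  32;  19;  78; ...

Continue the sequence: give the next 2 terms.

-64, 45

Split by position mod 4: positions 1, 5, 9, … form one track, and each other residue class forms its own.
Track A: 2, -4, 8, -16, 32 (geometric, ×-2 each step).
Track B: -20, -7, 6, 19, 32 (arithmetic with common difference +13).
Track C: 11, 13, 15, 17, 19 (arithmetic, step +2).
Track D: 36, 45, 55, 66, 78 (the triangular numbers T_8, T_9, …).
Term 21 comes from track A (its 6th entry): -64.
Term 22 comes from track B (its 6th entry): 45.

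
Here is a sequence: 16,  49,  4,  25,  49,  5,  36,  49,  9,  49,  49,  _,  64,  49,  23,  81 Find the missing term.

14

Taking every 3rd term gives 3 separate tracks.
Track A is 16, 25, 36, 49, 64, 81, which is perfect squares starting at 4².
Track B is 49, 49, 49, 49, 49, which is always 49.
Track C is 4, 5, 9, ?, 23, which is a Fibonacci-like recurrence a_n = a_{n-1} + a_{n-2}.
Filling track C at index 4 by its rule yields 14.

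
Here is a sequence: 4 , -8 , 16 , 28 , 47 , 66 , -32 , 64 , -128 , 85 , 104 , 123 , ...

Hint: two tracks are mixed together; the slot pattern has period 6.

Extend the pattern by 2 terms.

The slot pattern repeats as AAABBB (period 6), so there are 2 interleaved tracks.
Track A: 4, -8, 16, -32, 64, -128 (geometric with ratio -2).
Track B: 28, 47, 66, 85, 104, 123 (arithmetic with common difference +19).
Term 13 comes from track A (its 7th entry): 256.
Term 14 comes from track A (its 8th entry): -512.

256, -512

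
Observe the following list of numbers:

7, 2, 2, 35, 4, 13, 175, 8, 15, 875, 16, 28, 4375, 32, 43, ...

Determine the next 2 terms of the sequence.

21875, 64

Read the sequence 3 terms at a time; column i is its own pattern.
Track A: 7, 35, 175, 875, 4375 (a geometric progression (common ratio 5)).
Track B: 2, 4, 8, 16, 32 (successive powers of 2).
Track C: 2, 13, 15, 28, 43 (Fibonacci-style (each term is the sum of the two before it)).
Position 16 falls in track A as its term 6, giving 21875.
Position 17 falls in track B as its term 6, giving 64.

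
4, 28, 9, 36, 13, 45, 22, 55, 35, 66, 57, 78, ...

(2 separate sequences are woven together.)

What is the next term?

Positions 1, 3, 5, … form one subsequence and positions 2, 4, 6, … form another.
Track A: 4, 9, 13, 22, 35, 57 — Fibonacci-style (each term is the sum of the two before it).
Track B: 28, 36, 45, 55, 66, 78 — the triangular numbers T_7, T_8, ….
The 13th slot belongs to track A; its 7th term is 92.

92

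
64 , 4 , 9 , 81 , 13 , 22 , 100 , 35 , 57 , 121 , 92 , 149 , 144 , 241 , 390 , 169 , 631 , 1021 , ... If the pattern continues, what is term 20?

Reading positions in blocks of 3 reveals the pattern ABB — 2 tracks woven together.
Track A: 64, 81, 100, 121, 144, 169 — consecutive squares n² from n = 8.
Track B: 4, 9, 13, 22, 35, 57, 92, 149, 241, 390, 631, 1021 — a Fibonacci-like recurrence a_n = a_{n-1} + a_{n-2}.
Position 20 → track B, term 13 = 1652.

1652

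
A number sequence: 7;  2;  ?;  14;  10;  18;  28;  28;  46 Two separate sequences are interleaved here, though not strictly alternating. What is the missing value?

8

Reading positions in blocks of 3 reveals the pattern ABB — 2 tracks woven together.
Stream A is 7, 14, 28, which is multiplying by 2 each time.
Stream B is 2, ?, 10, 18, 28, 46, which is a Fibonacci-like recurrence a_n = a_{n-1} + a_{n-2}.
The gap is stream B's term 2; the rule gives 8.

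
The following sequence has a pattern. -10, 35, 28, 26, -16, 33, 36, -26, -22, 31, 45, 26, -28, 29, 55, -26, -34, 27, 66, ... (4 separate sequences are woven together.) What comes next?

Split by position mod 4: positions 1, 5, 9, … form one track, and each other residue class forms its own.
Stream A is -10, -16, -22, -28, -34, which is arithmetic, step −6.
Stream B is 35, 33, 31, 29, 27, which is linear: a_n = 37 − 2·n.
Stream C is 28, 36, 45, 55, 66, which is triangular numbers starting at T_7.
Stream D is 26, -26, 26, -26, which is alternating ±26.
Position 20 → stream D, term 5 = 26.

26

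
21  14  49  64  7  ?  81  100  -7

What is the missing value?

Reading positions in blocks of 4 reveals the pattern AABB — 2 tracks woven together.
Subsequence A: 21, 14, 7, ?, -7 (subtracting 7 each time).
Subsequence B: 49, 64, 81, 100 (perfect squares starting at 7²).
The gap is subsequence A's term 4; the rule gives 0.

0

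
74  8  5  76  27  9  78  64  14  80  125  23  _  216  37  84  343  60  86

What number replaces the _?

Read the sequence 3 terms at a time; column i is its own pattern.
Stream A: 74, 76, 78, 80, ?, 84, 86 (arithmetic, step +2).
Stream B: 8, 27, 64, 125, 216, 343 (consecutive cubes n³ from n = 2).
Stream C: 5, 9, 14, 23, 37, 60 (a Fibonacci-like recurrence a_n = a_{n-1} + a_{n-2}).
The gap is stream A's term 5; the rule gives 82.

82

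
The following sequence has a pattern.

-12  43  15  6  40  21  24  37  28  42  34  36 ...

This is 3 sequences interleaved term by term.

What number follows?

60

The terms cycle through 3 interleaved subsequences.
Track A = -12, 6, 24, 42: arithmetic with common difference +18.
Track B = 43, 40, 37, 34: linear: a_n = 46 − 3·n.
Track C = 15, 21, 28, 36: triangular numbers starting at T_5.
Position 13 falls in track A as its term 5, giving 60.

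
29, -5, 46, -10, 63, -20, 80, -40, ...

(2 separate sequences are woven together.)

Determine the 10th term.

Split by position mod 2 into 2 tracks.
Stream A is 29, 46, 63, 80, which is arithmetic, step +17.
Stream B is -5, -10, -20, -40, which is a geometric progression (common ratio 2).
Position 10 → stream B, term 5 = -80.

-80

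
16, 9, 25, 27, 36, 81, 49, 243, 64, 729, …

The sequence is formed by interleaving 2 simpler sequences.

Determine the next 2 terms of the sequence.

Split by position mod 2 into 2 tracks.
Track A is 16, 25, 36, 49, 64, which is consecutive squares n² from n = 4.
Track B is 9, 27, 81, 243, 729, which is geometric, ×3 each step.
Position 11 falls in track A as its term 6, giving 81.
Position 12 falls in track B as its term 6, giving 2187.

81, 2187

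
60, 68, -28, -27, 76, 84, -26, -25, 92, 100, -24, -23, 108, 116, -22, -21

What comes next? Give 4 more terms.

124, 132, -20, -19

The slot pattern repeats as AABB (period 4), so there are 2 interleaved tracks.
Track A: 60, 68, 76, 84, 92, 100, 108, 116. Arithmetic with common difference +8.
Track B: -28, -27, -26, -25, -24, -23, -22, -21. Arithmetic with common difference +1.
The 17th slot belongs to track A; its 9th term is 124.
Position 18 falls in track A as its term 10, giving 132.
Term 19 comes from track B (its 9th entry): -20.
Position 20 falls in track B as its term 10, giving -19.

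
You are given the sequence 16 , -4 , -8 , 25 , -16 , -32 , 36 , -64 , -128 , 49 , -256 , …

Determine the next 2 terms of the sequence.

Positions follow the repeating pattern ABB; grouping by letter gives 2 tracks.
Track A: 16, 25, 36, 49 — perfect squares starting at 4².
Track B: -4, -8, -16, -32, -64, -128, -256 — a geometric progression (common ratio 2).
Position 12 falls in track B as its term 8, giving -512.
The 13th slot belongs to track A; its 5th term is 64.

-512, 64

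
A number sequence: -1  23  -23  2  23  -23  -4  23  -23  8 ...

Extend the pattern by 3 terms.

Reading positions in blocks of 3 reveals the pattern ABB — 2 tracks woven together.
Stream A is -1, 2, -4, 8, which is multiplying by -2 each time.
Stream B is 23, -23, 23, -23, 23, -23, which is alternating ±23.
Position 11 → stream B, term 7 = 23.
Position 12 → stream B, term 8 = -23.
Term 13 comes from stream A (its 5th entry): -16.

23, -23, -16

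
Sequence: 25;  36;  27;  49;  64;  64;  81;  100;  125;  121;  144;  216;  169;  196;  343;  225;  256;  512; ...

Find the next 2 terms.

Positions follow the repeating pattern AAB; grouping by letter gives 2 tracks.
Subsequence A is 25, 36, 49, 64, 81, 100, 121, 144, 169, 196, 225, 256, which is perfect squares starting at 5².
Subsequence B is 27, 64, 125, 216, 343, 512, which is the cubes 3³, 4³, 5³, ….
Term 19 comes from subsequence A (its 13th entry): 289.
Position 20 falls in subsequence A as its term 14, giving 324.

289, 324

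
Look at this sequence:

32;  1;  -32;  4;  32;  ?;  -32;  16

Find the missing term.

Positions 1, 3, 5, … form one subsequence and positions 2, 4, 6, … form another.
Track A: 32, -32, 32, -32 — oscillating between 32 and -32.
Track B: 1, 4, ?, 16 — the squares 1², 2², 3², ….
Track B's pattern makes the blank 9.

9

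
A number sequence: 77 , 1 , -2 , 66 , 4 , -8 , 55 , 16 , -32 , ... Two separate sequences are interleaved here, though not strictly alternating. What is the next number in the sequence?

44

The slot pattern repeats as ABB (period 3), so there are 2 interleaved tracks.
Subsequence A: 77, 66, 55 — arithmetic with common difference −11.
Subsequence B: 1, -2, 4, -8, 16, -32 — a geometric progression (common ratio -2).
Position 10 falls in subsequence A as its term 4, giving 44.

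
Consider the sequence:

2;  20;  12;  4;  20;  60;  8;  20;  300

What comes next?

Split by position mod 3 into 3 tracks.
Subsequence A: 2, 4, 8 (powers of 2).
Subsequence B: 20, 20, 20 (constant 20).
Subsequence C: 12, 60, 300 (multiplying by 5 each time).
Term 10 comes from subsequence A (its 4th entry): 16.

16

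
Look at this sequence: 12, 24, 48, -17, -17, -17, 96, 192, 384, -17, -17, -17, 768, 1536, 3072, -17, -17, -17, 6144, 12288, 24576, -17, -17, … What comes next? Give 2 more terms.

Positions follow the repeating pattern AAABBB; grouping by letter gives 2 tracks.
Subsequence A: 12, 24, 48, 96, 192, 384, 768, 1536, 3072, 6144, 12288, 24576 — multiplying by 2 each time.
Subsequence B: -17, -17, -17, -17, -17, -17, -17, -17, -17, -17, -17 — constant -17.
Position 24 falls in subsequence B as its term 12, giving -17.
Position 25 → subsequence A, term 13 = 49152.

-17, 49152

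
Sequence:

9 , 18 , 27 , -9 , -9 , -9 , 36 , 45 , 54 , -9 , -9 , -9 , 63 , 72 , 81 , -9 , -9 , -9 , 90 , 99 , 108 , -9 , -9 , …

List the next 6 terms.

-9, 117, 126, 135, -9, -9

Reading positions in blocks of 6 reveals the pattern AAABBB — 2 tracks woven together.
Track A = 9, 18, 27, 36, 45, 54, 63, 72, 81, 90, 99, 108: arithmetic, step +9.
Track B = -9, -9, -9, -9, -9, -9, -9, -9, -9, -9, -9: constant -9.
Position 24 → track B, term 12 = -9.
The 25th slot belongs to track A; its 13th term is 117.
Position 26 falls in track A as its term 14, giving 126.
Position 27 falls in track A as its term 15, giving 135.
The 28th slot belongs to track B; its 13th term is -9.
Position 29 falls in track B as its term 14, giving -9.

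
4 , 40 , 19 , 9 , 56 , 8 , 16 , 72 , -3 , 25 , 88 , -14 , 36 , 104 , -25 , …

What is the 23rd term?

152

Split by position mod 3: positions 1, 4, 7, … form one track, and each other residue class forms its own.
Subsequence A = 4, 9, 16, 25, 36: the squares 2², 3², 4², ….
Subsequence B = 40, 56, 72, 88, 104: arithmetic with common difference +16.
Subsequence C = 19, 8, -3, -14, -25: arithmetic, step −11.
The 23rd slot belongs to subsequence B; its 8th term is 152.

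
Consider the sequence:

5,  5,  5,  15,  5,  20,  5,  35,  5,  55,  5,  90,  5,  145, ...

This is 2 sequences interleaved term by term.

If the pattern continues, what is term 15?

Split by position mod 2 into 2 tracks.
Subsequence A: 5, 5, 5, 5, 5, 5, 5 (the constant sequence 5).
Subsequence B: 5, 15, 20, 35, 55, 90, 145 (each term equals the sum of the previous two).
The 15th slot belongs to subsequence A; its 8th term is 5.

5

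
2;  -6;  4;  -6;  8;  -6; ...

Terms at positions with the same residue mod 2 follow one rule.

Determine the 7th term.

Split by position mod 2 into 2 tracks.
Subsequence A = 2, 4, 8: a geometric progression (common ratio 2).
Subsequence B = -6, -6, -6: constant -6.
The 7th slot belongs to subsequence A; its 4th term is 16.

16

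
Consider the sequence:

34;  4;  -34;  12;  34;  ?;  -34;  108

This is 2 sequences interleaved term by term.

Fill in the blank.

Taking every 2nd term gives 2 separate tracks.
Track A: 34, -34, 34, -34 (oscillating between 34 and -34).
Track B: 4, 12, ?, 108 (multiplying by 3 each time).
The gap is track B's term 3; the rule gives 36.

36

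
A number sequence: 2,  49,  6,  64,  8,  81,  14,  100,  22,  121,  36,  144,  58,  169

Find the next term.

94

Positions 1, 3, 5, … form one subsequence and positions 2, 4, 6, … form another.
Track A is 2, 6, 8, 14, 22, 36, 58, which is Fibonacci-style (each term is the sum of the two before it).
Track B is 49, 64, 81, 100, 121, 144, 169, which is consecutive squares n² from n = 7.
Position 15 falls in track A as its term 8, giving 94.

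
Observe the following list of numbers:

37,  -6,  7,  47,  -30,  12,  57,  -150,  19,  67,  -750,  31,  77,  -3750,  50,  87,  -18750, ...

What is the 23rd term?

Read the sequence 3 terms at a time; column i is its own pattern.
Track A = 37, 47, 57, 67, 77, 87: arithmetic with common difference +10.
Track B = -6, -30, -150, -750, -3750, -18750: multiplying by 5 each time.
Track C = 7, 12, 19, 31, 50: a Fibonacci-like recurrence a_n = a_{n-1} + a_{n-2}.
Position 23 → track B, term 8 = -468750.

-468750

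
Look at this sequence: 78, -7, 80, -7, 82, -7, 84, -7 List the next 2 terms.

Positions 1, 3, 5, … form one subsequence and positions 2, 4, 6, … form another.
Stream A is 78, 80, 82, 84, which is arithmetic, step +2.
Stream B is -7, -7, -7, -7, which is constant -7.
Term 9 comes from stream A (its 5th entry): 86.
The 10th slot belongs to stream B; its 5th term is -7.

86, -7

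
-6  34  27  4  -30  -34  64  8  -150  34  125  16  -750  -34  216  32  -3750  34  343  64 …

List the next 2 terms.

Split by position mod 4 into 4 tracks.
Track A is -6, -30, -150, -750, -3750, which is geometric, ×5 each step.
Track B is 34, -34, 34, -34, 34, which is the oscillation 34·(−1)^(n+1).
Track C is 27, 64, 125, 216, 343, which is the cubes 3³, 4³, 5³, ….
Track D is 4, 8, 16, 32, 64, which is powers 2^2, 2^3, 2^4, ….
The 21st slot belongs to track A; its 6th term is -18750.
The 22nd slot belongs to track B; its 6th term is -34.

-18750, -34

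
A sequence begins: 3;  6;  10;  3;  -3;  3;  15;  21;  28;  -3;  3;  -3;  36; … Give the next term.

The slot pattern repeats as AAABBB (period 6), so there are 2 interleaved tracks.
Track A: 3, 6, 10, 15, 21, 28, 36 — triangular numbers n(n+1)/2 for n = 2, 3, ….
Track B: 3, -3, 3, -3, 3, -3 — alternating ±3.
Position 14 falls in track A as its term 8, giving 45.

45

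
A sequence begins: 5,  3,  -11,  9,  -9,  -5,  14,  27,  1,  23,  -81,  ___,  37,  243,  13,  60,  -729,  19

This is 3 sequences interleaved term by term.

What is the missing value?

7

The terms cycle through 3 interleaved subsequences.
Subsequence A = 5, 9, 14, 23, 37, 60: Fibonacci-style (each term is the sum of the two before it).
Subsequence B = 3, -9, 27, -81, 243, -729: multiplying by -3 each time.
Subsequence C = -11, -5, 1, ?, 13, 19: adding 6 each time.
Filling subsequence C at index 4 by its rule yields 7.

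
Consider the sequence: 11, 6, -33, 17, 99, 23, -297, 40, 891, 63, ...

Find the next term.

Taking every 2nd term gives 2 separate tracks.
Stream A: 11, -33, 99, -297, 891 (multiplying by -3 each time).
Stream B: 6, 17, 23, 40, 63 (Fibonacci-style (each term is the sum of the two before it)).
Position 11 → stream A, term 6 = -2673.

-2673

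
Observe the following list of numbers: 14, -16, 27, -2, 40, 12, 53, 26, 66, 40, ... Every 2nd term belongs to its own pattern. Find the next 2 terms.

79, 54

The terms cycle through 2 interleaved subsequences.
Track A: 14, 27, 40, 53, 66. Arithmetic, step +13.
Track B: -16, -2, 12, 26, 40. Linear: a_n = -30 + 14·n.
Position 11 falls in track A as its term 6, giving 79.
Position 12 → track B, term 6 = 54.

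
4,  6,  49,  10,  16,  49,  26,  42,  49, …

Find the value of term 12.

Positions follow the repeating pattern AAB; grouping by letter gives 2 tracks.
Track A is 4, 6, 10, 16, 26, 42, which is each term equals the sum of the previous two.
Track B is 49, 49, 49, which is the constant sequence 49.
The 12th slot belongs to track B; its 4th term is 49.

49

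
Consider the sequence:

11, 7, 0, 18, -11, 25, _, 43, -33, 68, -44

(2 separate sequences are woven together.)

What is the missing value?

The terms cycle through 2 interleaved subsequences.
Stream A is 11, 0, -11, ?, -33, -44, which is arithmetic with common difference −11.
Stream B is 7, 18, 25, 43, 68, which is each term equals the sum of the previous two.
Filling stream A at index 4 by its rule yields -22.

-22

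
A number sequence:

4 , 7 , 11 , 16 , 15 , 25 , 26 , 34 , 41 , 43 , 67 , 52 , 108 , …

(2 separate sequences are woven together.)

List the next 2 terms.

The terms cycle through 2 interleaved subsequences.
Track A: 4, 11, 15, 26, 41, 67, 108 — Fibonacci-style (each term is the sum of the two before it).
Track B: 7, 16, 25, 34, 43, 52 — adding 9 each time.
The 14th slot belongs to track B; its 7th term is 61.
Position 15 falls in track A as its term 8, giving 175.

61, 175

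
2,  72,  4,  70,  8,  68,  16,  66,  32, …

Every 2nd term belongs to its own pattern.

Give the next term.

Positions 1, 3, 5, … form one subsequence and positions 2, 4, 6, … form another.
Track A is 2, 4, 8, 16, 32, which is powers 2^1, 2^2, 2^3, ….
Track B is 72, 70, 68, 66, which is linear: a_n = 74 − 2·n.
Position 10 → track B, term 5 = 64.

64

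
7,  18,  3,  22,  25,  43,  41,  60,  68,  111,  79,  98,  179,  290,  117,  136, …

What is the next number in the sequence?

469

Positions follow the repeating pattern AABB; grouping by letter gives 2 tracks.
Track A is 7, 18, 25, 43, 68, 111, 179, 290, which is each term equals the sum of the previous two.
Track B is 3, 22, 41, 60, 79, 98, 117, 136, which is adding 19 each time.
The 17th slot belongs to track A; its 9th term is 469.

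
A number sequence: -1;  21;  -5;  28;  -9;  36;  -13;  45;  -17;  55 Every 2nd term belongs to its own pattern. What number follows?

Positions 1, 3, 5, … form one subsequence and positions 2, 4, 6, … form another.
Subsequence A: -1, -5, -9, -13, -17 — subtracting 4 each time.
Subsequence B: 21, 28, 36, 45, 55 — triangular numbers n(n+1)/2 for n = 6, 7, ….
Position 11 → subsequence A, term 6 = -21.

-21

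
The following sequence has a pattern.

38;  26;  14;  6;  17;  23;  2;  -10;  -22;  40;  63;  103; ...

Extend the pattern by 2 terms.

Positions follow the repeating pattern AAABBB; grouping by letter gives 2 tracks.
Subsequence A: 38, 26, 14, 2, -10, -22 — subtracting 12 each time.
Subsequence B: 6, 17, 23, 40, 63, 103 — Fibonacci-style (each term is the sum of the two before it).
Term 13 comes from subsequence A (its 7th entry): -34.
Position 14 falls in subsequence A as its term 8, giving -46.

-34, -46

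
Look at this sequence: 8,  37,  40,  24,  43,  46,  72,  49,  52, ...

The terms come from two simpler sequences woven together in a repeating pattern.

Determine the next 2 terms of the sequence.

216, 55

Positions follow the repeating pattern ABB; grouping by letter gives 2 tracks.
Track A: 8, 24, 72 (geometric with ratio 3).
Track B: 37, 40, 43, 46, 49, 52 (arithmetic with common difference +3).
Term 10 comes from track A (its 4th entry): 216.
Position 11 falls in track B as its term 7, giving 55.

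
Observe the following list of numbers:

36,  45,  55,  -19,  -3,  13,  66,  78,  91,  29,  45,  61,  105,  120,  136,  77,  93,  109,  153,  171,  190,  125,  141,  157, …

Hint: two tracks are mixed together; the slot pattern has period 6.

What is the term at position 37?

351

Positions follow the repeating pattern AAABBB; grouping by letter gives 2 tracks.
Track A = 36, 45, 55, 66, 78, 91, 105, 120, 136, 153, 171, 190: the triangular numbers T_8, T_9, ….
Track B = -19, -3, 13, 29, 45, 61, 77, 93, 109, 125, 141, 157: linear: a_n = -35 + 16·n.
Position 37 → track A, term 19 = 351.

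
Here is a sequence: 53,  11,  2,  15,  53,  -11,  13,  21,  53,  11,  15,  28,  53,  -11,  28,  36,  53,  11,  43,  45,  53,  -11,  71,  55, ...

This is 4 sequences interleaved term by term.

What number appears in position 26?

Taking every 4th term gives 4 separate tracks.
Track A: 53, 53, 53, 53, 53, 53 — the constant sequence 53.
Track B: 11, -11, 11, -11, 11, -11 — oscillating between 11 and -11.
Track C: 2, 13, 15, 28, 43, 71 — each term equals the sum of the previous two.
Track D: 15, 21, 28, 36, 45, 55 — triangular numbers n(n+1)/2 for n = 5, 6, ….
Position 26 falls in track B as its term 7, giving 11.

11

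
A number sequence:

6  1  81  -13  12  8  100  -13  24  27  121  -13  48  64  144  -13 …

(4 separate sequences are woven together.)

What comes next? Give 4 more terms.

96, 125, 169, -13

Read the sequence 4 terms at a time; column i is its own pattern.
Track A is 6, 12, 24, 48, which is geometric, ×2 each step.
Track B is 1, 8, 27, 64, which is consecutive cubes n³ from n = 1.
Track C is 81, 100, 121, 144, which is the squares 9², 10², 11², ….
Track D is -13, -13, -13, -13, which is the constant sequence -13.
The 17th slot belongs to track A; its 5th term is 96.
Term 18 comes from track B (its 5th entry): 125.
Position 19 falls in track C as its term 5, giving 169.
The 20th slot belongs to track D; its 5th term is -13.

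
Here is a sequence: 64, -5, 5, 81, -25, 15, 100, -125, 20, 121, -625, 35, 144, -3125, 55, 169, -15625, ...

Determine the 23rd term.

Split by position mod 3: positions 1, 4, 7, … form one track, and each other residue class forms its own.
Track A = 64, 81, 100, 121, 144, 169: consecutive squares n² from n = 8.
Track B = -5, -25, -125, -625, -3125, -15625: multiplying by 5 each time.
Track C = 5, 15, 20, 35, 55: Fibonacci-style (each term is the sum of the two before it).
Position 23 → track B, term 8 = -390625.

-390625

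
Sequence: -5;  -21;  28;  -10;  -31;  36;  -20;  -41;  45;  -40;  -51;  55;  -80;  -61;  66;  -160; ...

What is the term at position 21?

91

Split by position mod 3: positions 1, 4, 7, … form one track, and each other residue class forms its own.
Stream A = -5, -10, -20, -40, -80, -160: geometric with ratio 2.
Stream B = -21, -31, -41, -51, -61: arithmetic, step −10.
Stream C = 28, 36, 45, 55, 66: the triangular numbers T_7, T_8, ….
Position 21 → stream C, term 7 = 91.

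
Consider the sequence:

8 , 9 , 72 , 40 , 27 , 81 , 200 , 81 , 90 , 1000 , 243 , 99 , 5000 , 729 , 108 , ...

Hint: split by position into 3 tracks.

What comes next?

25000

Taking every 3rd term gives 3 separate tracks.
Subsequence A: 8, 40, 200, 1000, 5000. A geometric progression (common ratio 5).
Subsequence B: 9, 27, 81, 243, 729. Successive powers of 3.
Subsequence C: 72, 81, 90, 99, 108. Arithmetic with common difference +9.
Term 16 comes from subsequence A (its 6th entry): 25000.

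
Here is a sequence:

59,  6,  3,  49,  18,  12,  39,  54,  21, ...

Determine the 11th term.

Split by position mod 3: positions 1, 4, 7, … form one track, and each other residue class forms its own.
Track A: 59, 49, 39 (arithmetic, step −10).
Track B: 6, 18, 54 (a geometric progression (common ratio 3)).
Track C: 3, 12, 21 (arithmetic with common difference +9).
Term 11 comes from track B (its 4th entry): 162.

162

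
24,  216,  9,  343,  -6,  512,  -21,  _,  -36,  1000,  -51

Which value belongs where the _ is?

729

The terms cycle through 2 interleaved subsequences.
Track A is 24, 9, -6, -21, -36, -51, which is linear: a_n = 39 − 15·n.
Track B is 216, 343, 512, ?, 1000, which is perfect cubes starting at 6³.
Track B's pattern makes the blank 729.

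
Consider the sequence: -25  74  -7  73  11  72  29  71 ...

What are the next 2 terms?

47, 70

Positions 1, 3, 5, … form one subsequence and positions 2, 4, 6, … form another.
Stream A is -25, -7, 11, 29, which is arithmetic, step +18.
Stream B is 74, 73, 72, 71, which is arithmetic with common difference −1.
Term 9 comes from stream A (its 5th entry): 47.
The 10th slot belongs to stream B; its 5th term is 70.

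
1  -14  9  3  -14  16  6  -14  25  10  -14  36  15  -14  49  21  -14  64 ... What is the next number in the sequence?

28

Read the sequence 3 terms at a time; column i is its own pattern.
Track A: 1, 3, 6, 10, 15, 21 — triangular numbers starting at T_1.
Track B: -14, -14, -14, -14, -14, -14 — the constant sequence -14.
Track C: 9, 16, 25, 36, 49, 64 — perfect squares starting at 3².
Position 19 → track A, term 7 = 28.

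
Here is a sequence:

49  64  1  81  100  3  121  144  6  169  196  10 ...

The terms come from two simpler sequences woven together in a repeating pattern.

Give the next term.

225

Positions follow the repeating pattern AAB; grouping by letter gives 2 tracks.
Track A: 49, 64, 81, 100, 121, 144, 169, 196 (the squares 7², 8², 9², …).
Track B: 1, 3, 6, 10 (the triangular numbers T_1, T_2, …).
Position 13 falls in track A as its term 9, giving 225.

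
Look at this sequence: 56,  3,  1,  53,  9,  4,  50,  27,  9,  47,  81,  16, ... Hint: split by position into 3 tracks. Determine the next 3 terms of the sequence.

Split by position mod 3 into 3 tracks.
Stream A: 56, 53, 50, 47. Arithmetic with common difference −3.
Stream B: 3, 9, 27, 81. Geometric with ratio 3.
Stream C: 1, 4, 9, 16. Perfect squares starting at 1².
Position 13 falls in stream A as its term 5, giving 44.
Term 14 comes from stream B (its 5th entry): 243.
Position 15 → stream C, term 5 = 25.

44, 243, 25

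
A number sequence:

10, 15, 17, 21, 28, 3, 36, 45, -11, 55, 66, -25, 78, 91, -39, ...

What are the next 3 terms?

The slot pattern repeats as AAB (period 3), so there are 2 interleaved tracks.
Track A: 10, 15, 21, 28, 36, 45, 55, 66, 78, 91. Triangular numbers starting at T_4.
Track B: 17, 3, -11, -25, -39. Subtracting 14 each time.
Term 16 comes from track A (its 11th entry): 105.
Position 17 → track A, term 12 = 120.
Term 18 comes from track B (its 6th entry): -53.

105, 120, -53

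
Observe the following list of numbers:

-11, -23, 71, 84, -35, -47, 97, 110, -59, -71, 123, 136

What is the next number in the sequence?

-83

Positions follow the repeating pattern AABB; grouping by letter gives 2 tracks.
Stream A: -11, -23, -35, -47, -59, -71. Subtracting 12 each time.
Stream B: 71, 84, 97, 110, 123, 136. Linear: a_n = 58 + 13·n.
Position 13 falls in stream A as its term 7, giving -83.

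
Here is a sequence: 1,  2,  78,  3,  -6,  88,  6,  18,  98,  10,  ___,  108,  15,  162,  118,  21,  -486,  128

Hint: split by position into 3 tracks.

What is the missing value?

-54

The terms cycle through 3 interleaved subsequences.
Track A = 1, 3, 6, 10, 15, 21: triangular numbers starting at T_1.
Track B = 2, -6, 18, ?, 162, -486: geometric with ratio -3.
Track C = 78, 88, 98, 108, 118, 128: linear: a_n = 68 + 10·n.
The gap is track B's term 4; the rule gives -54.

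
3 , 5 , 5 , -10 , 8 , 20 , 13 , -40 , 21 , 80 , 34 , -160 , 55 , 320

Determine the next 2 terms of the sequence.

Odd-indexed and even-indexed terms follow separate rules.
Subsequence A: 3, 5, 8, 13, 21, 34, 55 — a Fibonacci-like recurrence a_n = a_{n-1} + a_{n-2}.
Subsequence B: 5, -10, 20, -40, 80, -160, 320 — a geometric progression (common ratio -2).
Position 15 → subsequence A, term 8 = 89.
Position 16 falls in subsequence B as its term 8, giving -640.

89, -640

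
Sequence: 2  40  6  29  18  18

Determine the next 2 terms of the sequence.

54, 7

Taking every 2nd term gives 2 separate tracks.
Stream A = 2, 6, 18: a geometric progression (common ratio 3).
Stream B = 40, 29, 18: linear: a_n = 51 − 11·n.
Position 7 → stream A, term 4 = 54.
Position 8 → stream B, term 4 = 7.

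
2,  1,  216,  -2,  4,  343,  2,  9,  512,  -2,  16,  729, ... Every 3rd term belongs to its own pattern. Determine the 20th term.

The terms cycle through 3 interleaved subsequences.
Stream A: 2, -2, 2, -2 — oscillating between 2 and -2.
Stream B: 1, 4, 9, 16 — consecutive squares n² from n = 1.
Stream C: 216, 343, 512, 729 — consecutive cubes n³ from n = 6.
The 20th slot belongs to stream B; its 7th term is 49.

49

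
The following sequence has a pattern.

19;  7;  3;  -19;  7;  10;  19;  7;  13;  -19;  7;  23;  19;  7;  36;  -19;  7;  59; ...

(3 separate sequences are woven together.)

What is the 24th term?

154

Taking every 3rd term gives 3 separate tracks.
Track A: 19, -19, 19, -19, 19, -19 (alternating ±19).
Track B: 7, 7, 7, 7, 7, 7 (always 7).
Track C: 3, 10, 13, 23, 36, 59 (each term equals the sum of the previous two).
Term 24 comes from track C (its 8th entry): 154.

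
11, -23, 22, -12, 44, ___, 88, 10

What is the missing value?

The terms cycle through 2 interleaved subsequences.
Subsequence A: 11, 22, 44, 88 (geometric, ×2 each step).
Subsequence B: -23, -12, ?, 10 (arithmetic, step +11).
The gap is subsequence B's term 3; the rule gives -1.

-1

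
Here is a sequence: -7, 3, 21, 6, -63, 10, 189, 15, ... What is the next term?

Split by position mod 2 into 2 tracks.
Subsequence A: -7, 21, -63, 189 (geometric with ratio -3).
Subsequence B: 3, 6, 10, 15 (triangular numbers starting at T_2).
Term 9 comes from subsequence A (its 5th entry): -567.

-567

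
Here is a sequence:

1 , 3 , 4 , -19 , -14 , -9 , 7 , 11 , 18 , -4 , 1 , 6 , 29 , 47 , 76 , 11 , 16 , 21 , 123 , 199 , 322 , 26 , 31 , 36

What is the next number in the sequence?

Positions follow the repeating pattern AAABBB; grouping by letter gives 2 tracks.
Track A is 1, 3, 4, 7, 11, 18, 29, 47, 76, 123, 199, 322, which is a Fibonacci-like recurrence a_n = a_{n-1} + a_{n-2}.
Track B is -19, -14, -9, -4, 1, 6, 11, 16, 21, 26, 31, 36, which is arithmetic with common difference +5.
Term 25 comes from track A (its 13th entry): 521.

521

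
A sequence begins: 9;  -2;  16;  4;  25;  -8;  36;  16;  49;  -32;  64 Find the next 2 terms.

64, 81

Positions 1, 3, 5, … form one subsequence and positions 2, 4, 6, … form another.
Track A: 9, 16, 25, 36, 49, 64 — perfect squares starting at 3².
Track B: -2, 4, -8, 16, -32 — geometric, ×-2 each step.
Position 12 falls in track B as its term 6, giving 64.
Term 13 comes from track A (its 7th entry): 81.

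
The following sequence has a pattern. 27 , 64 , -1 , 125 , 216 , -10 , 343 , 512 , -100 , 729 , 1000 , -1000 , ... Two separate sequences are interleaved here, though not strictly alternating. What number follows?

Positions follow the repeating pattern AAB; grouping by letter gives 2 tracks.
Track A: 27, 64, 125, 216, 343, 512, 729, 1000 (perfect cubes starting at 3³).
Track B: -1, -10, -100, -1000 (a geometric progression (common ratio 10)).
Position 13 → track A, term 9 = 1331.

1331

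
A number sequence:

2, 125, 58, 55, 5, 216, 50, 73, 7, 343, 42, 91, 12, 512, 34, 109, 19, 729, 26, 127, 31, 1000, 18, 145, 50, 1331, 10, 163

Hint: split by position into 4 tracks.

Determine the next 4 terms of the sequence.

81, 1728, 2, 181

Split by position mod 4 into 4 tracks.
Stream A: 2, 5, 7, 12, 19, 31, 50. Fibonacci-style (each term is the sum of the two before it).
Stream B: 125, 216, 343, 512, 729, 1000, 1331. Perfect cubes starting at 5³.
Stream C: 58, 50, 42, 34, 26, 18, 10. Subtracting 8 each time.
Stream D: 55, 73, 91, 109, 127, 145, 163. Adding 18 each time.
The 29th slot belongs to stream A; its 8th term is 81.
Position 30 falls in stream B as its term 8, giving 1728.
Term 31 comes from stream C (its 8th entry): 2.
The 32nd slot belongs to stream D; its 8th term is 181.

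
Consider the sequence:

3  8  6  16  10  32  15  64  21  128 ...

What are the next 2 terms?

28, 256

The terms cycle through 2 interleaved subsequences.
Stream A is 3, 6, 10, 15, 21, which is triangular numbers n(n+1)/2 for n = 2, 3, ….
Stream B is 8, 16, 32, 64, 128, which is successive powers of 2.
The 11th slot belongs to stream A; its 6th term is 28.
Position 12 falls in stream B as its term 6, giving 256.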